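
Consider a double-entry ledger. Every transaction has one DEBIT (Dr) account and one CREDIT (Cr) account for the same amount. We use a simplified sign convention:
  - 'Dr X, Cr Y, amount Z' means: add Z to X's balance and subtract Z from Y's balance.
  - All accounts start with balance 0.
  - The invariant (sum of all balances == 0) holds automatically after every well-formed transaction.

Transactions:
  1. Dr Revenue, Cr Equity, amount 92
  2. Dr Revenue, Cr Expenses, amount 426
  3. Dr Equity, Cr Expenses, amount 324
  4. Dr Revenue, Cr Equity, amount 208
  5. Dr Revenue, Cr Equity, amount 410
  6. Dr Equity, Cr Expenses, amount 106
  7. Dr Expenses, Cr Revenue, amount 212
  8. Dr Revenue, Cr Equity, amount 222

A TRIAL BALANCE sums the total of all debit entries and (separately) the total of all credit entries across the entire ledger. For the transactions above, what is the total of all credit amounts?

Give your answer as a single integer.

Answer: 2000

Derivation:
Txn 1: credit+=92
Txn 2: credit+=426
Txn 3: credit+=324
Txn 4: credit+=208
Txn 5: credit+=410
Txn 6: credit+=106
Txn 7: credit+=212
Txn 8: credit+=222
Total credits = 2000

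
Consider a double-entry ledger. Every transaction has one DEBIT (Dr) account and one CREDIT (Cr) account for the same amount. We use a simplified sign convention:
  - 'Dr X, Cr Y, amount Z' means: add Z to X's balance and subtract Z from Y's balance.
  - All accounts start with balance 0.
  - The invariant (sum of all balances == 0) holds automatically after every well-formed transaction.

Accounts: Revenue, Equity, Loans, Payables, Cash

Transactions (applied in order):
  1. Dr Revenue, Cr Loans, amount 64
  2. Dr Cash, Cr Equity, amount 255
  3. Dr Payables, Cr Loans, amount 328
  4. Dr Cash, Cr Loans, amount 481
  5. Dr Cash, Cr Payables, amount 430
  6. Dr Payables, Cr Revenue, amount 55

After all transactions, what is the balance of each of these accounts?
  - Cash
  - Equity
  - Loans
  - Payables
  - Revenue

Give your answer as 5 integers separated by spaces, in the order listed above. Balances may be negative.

Answer: 1166 -255 -873 -47 9

Derivation:
After txn 1 (Dr Revenue, Cr Loans, amount 64): Loans=-64 Revenue=64
After txn 2 (Dr Cash, Cr Equity, amount 255): Cash=255 Equity=-255 Loans=-64 Revenue=64
After txn 3 (Dr Payables, Cr Loans, amount 328): Cash=255 Equity=-255 Loans=-392 Payables=328 Revenue=64
After txn 4 (Dr Cash, Cr Loans, amount 481): Cash=736 Equity=-255 Loans=-873 Payables=328 Revenue=64
After txn 5 (Dr Cash, Cr Payables, amount 430): Cash=1166 Equity=-255 Loans=-873 Payables=-102 Revenue=64
After txn 6 (Dr Payables, Cr Revenue, amount 55): Cash=1166 Equity=-255 Loans=-873 Payables=-47 Revenue=9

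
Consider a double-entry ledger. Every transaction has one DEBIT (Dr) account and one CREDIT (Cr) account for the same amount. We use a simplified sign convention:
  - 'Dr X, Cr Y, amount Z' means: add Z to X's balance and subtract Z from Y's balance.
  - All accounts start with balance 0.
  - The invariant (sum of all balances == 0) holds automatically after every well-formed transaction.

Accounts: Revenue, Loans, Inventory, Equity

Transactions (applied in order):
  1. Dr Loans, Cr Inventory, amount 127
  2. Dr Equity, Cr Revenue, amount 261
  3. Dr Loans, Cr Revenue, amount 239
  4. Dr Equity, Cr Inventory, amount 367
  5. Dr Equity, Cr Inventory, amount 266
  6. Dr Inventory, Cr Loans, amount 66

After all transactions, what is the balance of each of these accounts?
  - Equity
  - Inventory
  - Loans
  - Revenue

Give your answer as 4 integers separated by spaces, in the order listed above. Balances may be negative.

After txn 1 (Dr Loans, Cr Inventory, amount 127): Inventory=-127 Loans=127
After txn 2 (Dr Equity, Cr Revenue, amount 261): Equity=261 Inventory=-127 Loans=127 Revenue=-261
After txn 3 (Dr Loans, Cr Revenue, amount 239): Equity=261 Inventory=-127 Loans=366 Revenue=-500
After txn 4 (Dr Equity, Cr Inventory, amount 367): Equity=628 Inventory=-494 Loans=366 Revenue=-500
After txn 5 (Dr Equity, Cr Inventory, amount 266): Equity=894 Inventory=-760 Loans=366 Revenue=-500
After txn 6 (Dr Inventory, Cr Loans, amount 66): Equity=894 Inventory=-694 Loans=300 Revenue=-500

Answer: 894 -694 300 -500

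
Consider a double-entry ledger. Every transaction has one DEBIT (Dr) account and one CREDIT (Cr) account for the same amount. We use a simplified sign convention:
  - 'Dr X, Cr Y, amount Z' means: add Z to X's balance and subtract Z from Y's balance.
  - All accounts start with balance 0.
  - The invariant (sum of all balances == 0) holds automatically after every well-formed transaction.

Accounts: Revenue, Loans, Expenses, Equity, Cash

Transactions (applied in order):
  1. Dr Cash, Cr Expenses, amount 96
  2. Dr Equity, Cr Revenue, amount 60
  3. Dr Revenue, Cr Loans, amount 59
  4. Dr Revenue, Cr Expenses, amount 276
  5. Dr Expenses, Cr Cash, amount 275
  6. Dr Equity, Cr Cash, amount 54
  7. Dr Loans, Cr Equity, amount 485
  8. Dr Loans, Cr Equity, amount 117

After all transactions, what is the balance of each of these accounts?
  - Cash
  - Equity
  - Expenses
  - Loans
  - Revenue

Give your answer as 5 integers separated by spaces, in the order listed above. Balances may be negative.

Answer: -233 -488 -97 543 275

Derivation:
After txn 1 (Dr Cash, Cr Expenses, amount 96): Cash=96 Expenses=-96
After txn 2 (Dr Equity, Cr Revenue, amount 60): Cash=96 Equity=60 Expenses=-96 Revenue=-60
After txn 3 (Dr Revenue, Cr Loans, amount 59): Cash=96 Equity=60 Expenses=-96 Loans=-59 Revenue=-1
After txn 4 (Dr Revenue, Cr Expenses, amount 276): Cash=96 Equity=60 Expenses=-372 Loans=-59 Revenue=275
After txn 5 (Dr Expenses, Cr Cash, amount 275): Cash=-179 Equity=60 Expenses=-97 Loans=-59 Revenue=275
After txn 6 (Dr Equity, Cr Cash, amount 54): Cash=-233 Equity=114 Expenses=-97 Loans=-59 Revenue=275
After txn 7 (Dr Loans, Cr Equity, amount 485): Cash=-233 Equity=-371 Expenses=-97 Loans=426 Revenue=275
After txn 8 (Dr Loans, Cr Equity, amount 117): Cash=-233 Equity=-488 Expenses=-97 Loans=543 Revenue=275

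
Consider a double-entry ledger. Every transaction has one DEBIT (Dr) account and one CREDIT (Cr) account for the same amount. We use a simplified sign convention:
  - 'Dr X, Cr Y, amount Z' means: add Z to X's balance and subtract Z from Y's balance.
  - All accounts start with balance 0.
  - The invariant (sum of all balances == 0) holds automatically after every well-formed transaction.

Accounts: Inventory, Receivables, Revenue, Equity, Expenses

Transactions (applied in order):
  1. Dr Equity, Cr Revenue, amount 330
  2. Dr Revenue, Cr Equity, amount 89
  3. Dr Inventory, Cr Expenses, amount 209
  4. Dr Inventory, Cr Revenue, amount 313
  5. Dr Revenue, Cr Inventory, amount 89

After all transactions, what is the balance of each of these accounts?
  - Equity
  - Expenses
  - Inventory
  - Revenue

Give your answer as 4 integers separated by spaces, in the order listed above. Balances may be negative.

After txn 1 (Dr Equity, Cr Revenue, amount 330): Equity=330 Revenue=-330
After txn 2 (Dr Revenue, Cr Equity, amount 89): Equity=241 Revenue=-241
After txn 3 (Dr Inventory, Cr Expenses, amount 209): Equity=241 Expenses=-209 Inventory=209 Revenue=-241
After txn 4 (Dr Inventory, Cr Revenue, amount 313): Equity=241 Expenses=-209 Inventory=522 Revenue=-554
After txn 5 (Dr Revenue, Cr Inventory, amount 89): Equity=241 Expenses=-209 Inventory=433 Revenue=-465

Answer: 241 -209 433 -465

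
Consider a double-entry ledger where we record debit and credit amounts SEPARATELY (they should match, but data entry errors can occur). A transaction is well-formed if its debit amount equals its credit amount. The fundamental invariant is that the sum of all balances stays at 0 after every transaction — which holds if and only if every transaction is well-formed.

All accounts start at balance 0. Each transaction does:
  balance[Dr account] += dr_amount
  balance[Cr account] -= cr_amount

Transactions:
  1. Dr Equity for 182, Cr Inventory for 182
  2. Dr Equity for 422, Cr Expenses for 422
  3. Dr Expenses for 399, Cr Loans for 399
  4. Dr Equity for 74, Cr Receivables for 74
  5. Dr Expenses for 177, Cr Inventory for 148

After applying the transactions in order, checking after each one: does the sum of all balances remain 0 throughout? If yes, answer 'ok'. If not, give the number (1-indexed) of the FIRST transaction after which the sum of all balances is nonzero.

After txn 1: dr=182 cr=182 sum_balances=0
After txn 2: dr=422 cr=422 sum_balances=0
After txn 3: dr=399 cr=399 sum_balances=0
After txn 4: dr=74 cr=74 sum_balances=0
After txn 5: dr=177 cr=148 sum_balances=29

Answer: 5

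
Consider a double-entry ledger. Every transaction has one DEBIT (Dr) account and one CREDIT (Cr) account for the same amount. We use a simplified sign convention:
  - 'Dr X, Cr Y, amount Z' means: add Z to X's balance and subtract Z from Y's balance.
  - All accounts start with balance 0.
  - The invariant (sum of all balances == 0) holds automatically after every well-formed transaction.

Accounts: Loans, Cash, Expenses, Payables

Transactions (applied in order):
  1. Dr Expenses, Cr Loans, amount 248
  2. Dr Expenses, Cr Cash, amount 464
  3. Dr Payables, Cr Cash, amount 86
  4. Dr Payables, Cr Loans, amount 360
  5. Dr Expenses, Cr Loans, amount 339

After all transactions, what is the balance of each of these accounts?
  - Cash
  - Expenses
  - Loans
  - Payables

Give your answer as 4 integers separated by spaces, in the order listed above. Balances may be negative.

Answer: -550 1051 -947 446

Derivation:
After txn 1 (Dr Expenses, Cr Loans, amount 248): Expenses=248 Loans=-248
After txn 2 (Dr Expenses, Cr Cash, amount 464): Cash=-464 Expenses=712 Loans=-248
After txn 3 (Dr Payables, Cr Cash, amount 86): Cash=-550 Expenses=712 Loans=-248 Payables=86
After txn 4 (Dr Payables, Cr Loans, amount 360): Cash=-550 Expenses=712 Loans=-608 Payables=446
After txn 5 (Dr Expenses, Cr Loans, amount 339): Cash=-550 Expenses=1051 Loans=-947 Payables=446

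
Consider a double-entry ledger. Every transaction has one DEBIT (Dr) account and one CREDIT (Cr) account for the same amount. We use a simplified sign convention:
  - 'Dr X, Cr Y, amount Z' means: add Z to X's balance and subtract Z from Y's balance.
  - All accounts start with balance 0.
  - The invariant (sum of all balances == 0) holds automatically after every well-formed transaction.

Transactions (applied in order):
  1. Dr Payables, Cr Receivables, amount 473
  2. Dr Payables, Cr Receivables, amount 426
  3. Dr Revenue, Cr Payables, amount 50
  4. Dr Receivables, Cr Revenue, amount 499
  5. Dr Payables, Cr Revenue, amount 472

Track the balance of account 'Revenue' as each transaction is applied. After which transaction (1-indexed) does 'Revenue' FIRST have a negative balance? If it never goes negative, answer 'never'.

After txn 1: Revenue=0
After txn 2: Revenue=0
After txn 3: Revenue=50
After txn 4: Revenue=-449

Answer: 4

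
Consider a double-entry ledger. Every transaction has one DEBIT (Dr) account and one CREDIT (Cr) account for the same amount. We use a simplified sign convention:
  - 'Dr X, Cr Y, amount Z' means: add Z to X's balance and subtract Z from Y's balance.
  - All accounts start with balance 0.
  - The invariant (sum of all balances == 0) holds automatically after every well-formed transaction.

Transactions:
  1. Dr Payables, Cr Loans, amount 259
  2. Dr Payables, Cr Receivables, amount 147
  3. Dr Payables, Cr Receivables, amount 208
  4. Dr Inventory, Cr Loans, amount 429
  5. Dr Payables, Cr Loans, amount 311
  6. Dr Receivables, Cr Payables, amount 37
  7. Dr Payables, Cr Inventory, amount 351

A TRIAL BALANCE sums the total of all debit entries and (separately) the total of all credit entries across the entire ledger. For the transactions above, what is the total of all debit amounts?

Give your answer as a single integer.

Answer: 1742

Derivation:
Txn 1: debit+=259
Txn 2: debit+=147
Txn 3: debit+=208
Txn 4: debit+=429
Txn 5: debit+=311
Txn 6: debit+=37
Txn 7: debit+=351
Total debits = 1742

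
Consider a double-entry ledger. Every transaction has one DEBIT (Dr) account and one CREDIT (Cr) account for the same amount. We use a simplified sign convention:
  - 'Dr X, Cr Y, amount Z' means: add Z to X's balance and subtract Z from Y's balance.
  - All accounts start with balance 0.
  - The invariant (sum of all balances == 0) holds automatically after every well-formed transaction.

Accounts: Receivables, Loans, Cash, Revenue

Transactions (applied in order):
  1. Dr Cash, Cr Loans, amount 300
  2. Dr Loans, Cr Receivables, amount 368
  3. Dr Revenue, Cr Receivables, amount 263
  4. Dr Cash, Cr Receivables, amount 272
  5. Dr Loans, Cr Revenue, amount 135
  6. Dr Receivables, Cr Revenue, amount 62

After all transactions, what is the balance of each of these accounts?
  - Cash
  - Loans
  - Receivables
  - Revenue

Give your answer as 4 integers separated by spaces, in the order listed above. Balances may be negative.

After txn 1 (Dr Cash, Cr Loans, amount 300): Cash=300 Loans=-300
After txn 2 (Dr Loans, Cr Receivables, amount 368): Cash=300 Loans=68 Receivables=-368
After txn 3 (Dr Revenue, Cr Receivables, amount 263): Cash=300 Loans=68 Receivables=-631 Revenue=263
After txn 4 (Dr Cash, Cr Receivables, amount 272): Cash=572 Loans=68 Receivables=-903 Revenue=263
After txn 5 (Dr Loans, Cr Revenue, amount 135): Cash=572 Loans=203 Receivables=-903 Revenue=128
After txn 6 (Dr Receivables, Cr Revenue, amount 62): Cash=572 Loans=203 Receivables=-841 Revenue=66

Answer: 572 203 -841 66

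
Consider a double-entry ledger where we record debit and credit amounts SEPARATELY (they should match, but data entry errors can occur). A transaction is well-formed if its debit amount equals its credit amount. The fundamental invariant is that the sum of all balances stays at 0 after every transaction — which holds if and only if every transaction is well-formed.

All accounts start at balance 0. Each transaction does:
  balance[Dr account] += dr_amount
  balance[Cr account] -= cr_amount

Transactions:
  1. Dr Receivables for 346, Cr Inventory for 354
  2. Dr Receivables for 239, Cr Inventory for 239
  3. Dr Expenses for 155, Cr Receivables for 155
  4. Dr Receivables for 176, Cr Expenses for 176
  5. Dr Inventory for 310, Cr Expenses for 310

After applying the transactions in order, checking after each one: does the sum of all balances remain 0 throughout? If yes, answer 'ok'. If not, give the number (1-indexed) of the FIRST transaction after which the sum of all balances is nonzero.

After txn 1: dr=346 cr=354 sum_balances=-8
After txn 2: dr=239 cr=239 sum_balances=-8
After txn 3: dr=155 cr=155 sum_balances=-8
After txn 4: dr=176 cr=176 sum_balances=-8
After txn 5: dr=310 cr=310 sum_balances=-8

Answer: 1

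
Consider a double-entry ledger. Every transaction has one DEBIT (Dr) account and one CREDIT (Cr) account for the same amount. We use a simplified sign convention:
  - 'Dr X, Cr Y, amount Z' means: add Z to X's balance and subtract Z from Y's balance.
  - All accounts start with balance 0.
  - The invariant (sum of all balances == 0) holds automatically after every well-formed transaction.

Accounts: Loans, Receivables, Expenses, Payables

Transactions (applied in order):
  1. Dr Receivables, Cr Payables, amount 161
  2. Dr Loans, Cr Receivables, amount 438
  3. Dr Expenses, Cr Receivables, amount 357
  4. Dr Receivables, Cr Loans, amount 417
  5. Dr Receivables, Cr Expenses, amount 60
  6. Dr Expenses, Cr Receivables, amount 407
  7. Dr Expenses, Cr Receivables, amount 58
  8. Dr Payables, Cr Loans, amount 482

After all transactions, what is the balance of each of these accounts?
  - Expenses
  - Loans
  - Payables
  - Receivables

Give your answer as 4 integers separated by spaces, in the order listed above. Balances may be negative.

Answer: 762 -461 321 -622

Derivation:
After txn 1 (Dr Receivables, Cr Payables, amount 161): Payables=-161 Receivables=161
After txn 2 (Dr Loans, Cr Receivables, amount 438): Loans=438 Payables=-161 Receivables=-277
After txn 3 (Dr Expenses, Cr Receivables, amount 357): Expenses=357 Loans=438 Payables=-161 Receivables=-634
After txn 4 (Dr Receivables, Cr Loans, amount 417): Expenses=357 Loans=21 Payables=-161 Receivables=-217
After txn 5 (Dr Receivables, Cr Expenses, amount 60): Expenses=297 Loans=21 Payables=-161 Receivables=-157
After txn 6 (Dr Expenses, Cr Receivables, amount 407): Expenses=704 Loans=21 Payables=-161 Receivables=-564
After txn 7 (Dr Expenses, Cr Receivables, amount 58): Expenses=762 Loans=21 Payables=-161 Receivables=-622
After txn 8 (Dr Payables, Cr Loans, amount 482): Expenses=762 Loans=-461 Payables=321 Receivables=-622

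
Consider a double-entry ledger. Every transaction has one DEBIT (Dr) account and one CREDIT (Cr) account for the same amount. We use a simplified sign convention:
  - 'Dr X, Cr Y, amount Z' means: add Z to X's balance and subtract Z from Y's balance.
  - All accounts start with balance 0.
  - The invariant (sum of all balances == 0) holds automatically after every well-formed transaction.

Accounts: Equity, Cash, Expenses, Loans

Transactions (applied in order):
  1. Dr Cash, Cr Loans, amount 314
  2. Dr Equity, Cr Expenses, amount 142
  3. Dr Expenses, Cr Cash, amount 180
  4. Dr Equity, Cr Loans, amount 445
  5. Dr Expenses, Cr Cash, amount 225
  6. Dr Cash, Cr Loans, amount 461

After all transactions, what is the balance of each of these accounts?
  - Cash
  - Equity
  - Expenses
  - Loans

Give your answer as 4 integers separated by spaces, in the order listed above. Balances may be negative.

Answer: 370 587 263 -1220

Derivation:
After txn 1 (Dr Cash, Cr Loans, amount 314): Cash=314 Loans=-314
After txn 2 (Dr Equity, Cr Expenses, amount 142): Cash=314 Equity=142 Expenses=-142 Loans=-314
After txn 3 (Dr Expenses, Cr Cash, amount 180): Cash=134 Equity=142 Expenses=38 Loans=-314
After txn 4 (Dr Equity, Cr Loans, amount 445): Cash=134 Equity=587 Expenses=38 Loans=-759
After txn 5 (Dr Expenses, Cr Cash, amount 225): Cash=-91 Equity=587 Expenses=263 Loans=-759
After txn 6 (Dr Cash, Cr Loans, amount 461): Cash=370 Equity=587 Expenses=263 Loans=-1220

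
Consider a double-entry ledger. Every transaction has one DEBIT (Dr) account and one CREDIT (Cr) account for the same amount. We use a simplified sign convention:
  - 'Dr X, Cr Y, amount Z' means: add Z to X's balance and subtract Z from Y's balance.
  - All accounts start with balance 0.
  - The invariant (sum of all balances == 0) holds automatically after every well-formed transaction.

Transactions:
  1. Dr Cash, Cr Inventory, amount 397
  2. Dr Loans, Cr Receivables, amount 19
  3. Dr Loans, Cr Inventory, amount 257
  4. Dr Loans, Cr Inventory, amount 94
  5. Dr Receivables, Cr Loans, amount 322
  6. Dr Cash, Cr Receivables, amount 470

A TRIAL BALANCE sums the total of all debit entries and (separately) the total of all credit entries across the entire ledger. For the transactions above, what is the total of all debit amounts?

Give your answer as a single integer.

Answer: 1559

Derivation:
Txn 1: debit+=397
Txn 2: debit+=19
Txn 3: debit+=257
Txn 4: debit+=94
Txn 5: debit+=322
Txn 6: debit+=470
Total debits = 1559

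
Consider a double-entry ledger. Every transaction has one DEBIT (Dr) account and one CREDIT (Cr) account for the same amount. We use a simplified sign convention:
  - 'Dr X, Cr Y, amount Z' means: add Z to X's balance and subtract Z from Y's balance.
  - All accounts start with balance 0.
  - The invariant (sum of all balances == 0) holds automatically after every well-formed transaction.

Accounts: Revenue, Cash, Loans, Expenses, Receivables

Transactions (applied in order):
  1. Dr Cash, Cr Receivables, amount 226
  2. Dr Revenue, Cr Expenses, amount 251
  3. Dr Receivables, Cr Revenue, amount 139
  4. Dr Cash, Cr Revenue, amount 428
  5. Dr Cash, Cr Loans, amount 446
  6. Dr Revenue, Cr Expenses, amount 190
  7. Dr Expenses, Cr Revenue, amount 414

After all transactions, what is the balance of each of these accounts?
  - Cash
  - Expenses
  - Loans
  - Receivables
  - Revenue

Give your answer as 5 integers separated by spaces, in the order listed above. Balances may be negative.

Answer: 1100 -27 -446 -87 -540

Derivation:
After txn 1 (Dr Cash, Cr Receivables, amount 226): Cash=226 Receivables=-226
After txn 2 (Dr Revenue, Cr Expenses, amount 251): Cash=226 Expenses=-251 Receivables=-226 Revenue=251
After txn 3 (Dr Receivables, Cr Revenue, amount 139): Cash=226 Expenses=-251 Receivables=-87 Revenue=112
After txn 4 (Dr Cash, Cr Revenue, amount 428): Cash=654 Expenses=-251 Receivables=-87 Revenue=-316
After txn 5 (Dr Cash, Cr Loans, amount 446): Cash=1100 Expenses=-251 Loans=-446 Receivables=-87 Revenue=-316
After txn 6 (Dr Revenue, Cr Expenses, amount 190): Cash=1100 Expenses=-441 Loans=-446 Receivables=-87 Revenue=-126
After txn 7 (Dr Expenses, Cr Revenue, amount 414): Cash=1100 Expenses=-27 Loans=-446 Receivables=-87 Revenue=-540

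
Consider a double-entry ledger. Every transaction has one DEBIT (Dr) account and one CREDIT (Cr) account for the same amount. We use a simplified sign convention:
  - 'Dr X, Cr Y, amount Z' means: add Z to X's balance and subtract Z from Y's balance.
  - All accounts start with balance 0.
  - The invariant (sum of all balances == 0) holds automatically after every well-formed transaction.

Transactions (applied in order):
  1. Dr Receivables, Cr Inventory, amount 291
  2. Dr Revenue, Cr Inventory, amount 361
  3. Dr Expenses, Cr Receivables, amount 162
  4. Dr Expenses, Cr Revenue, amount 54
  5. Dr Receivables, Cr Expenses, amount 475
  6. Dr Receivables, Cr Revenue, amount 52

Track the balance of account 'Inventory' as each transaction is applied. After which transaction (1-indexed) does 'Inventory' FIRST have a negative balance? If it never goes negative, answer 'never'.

After txn 1: Inventory=-291

Answer: 1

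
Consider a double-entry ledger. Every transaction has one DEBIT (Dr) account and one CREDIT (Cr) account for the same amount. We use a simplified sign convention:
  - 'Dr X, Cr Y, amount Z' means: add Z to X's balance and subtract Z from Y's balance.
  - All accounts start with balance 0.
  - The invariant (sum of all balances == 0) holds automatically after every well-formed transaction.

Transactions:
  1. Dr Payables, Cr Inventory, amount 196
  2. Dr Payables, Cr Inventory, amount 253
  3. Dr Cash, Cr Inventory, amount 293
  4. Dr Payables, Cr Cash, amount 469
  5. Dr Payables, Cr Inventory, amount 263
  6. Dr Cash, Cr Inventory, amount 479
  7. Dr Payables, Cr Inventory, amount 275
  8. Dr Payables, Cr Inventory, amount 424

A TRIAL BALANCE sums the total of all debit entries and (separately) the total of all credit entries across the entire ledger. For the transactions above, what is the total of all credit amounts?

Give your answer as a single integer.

Txn 1: credit+=196
Txn 2: credit+=253
Txn 3: credit+=293
Txn 4: credit+=469
Txn 5: credit+=263
Txn 6: credit+=479
Txn 7: credit+=275
Txn 8: credit+=424
Total credits = 2652

Answer: 2652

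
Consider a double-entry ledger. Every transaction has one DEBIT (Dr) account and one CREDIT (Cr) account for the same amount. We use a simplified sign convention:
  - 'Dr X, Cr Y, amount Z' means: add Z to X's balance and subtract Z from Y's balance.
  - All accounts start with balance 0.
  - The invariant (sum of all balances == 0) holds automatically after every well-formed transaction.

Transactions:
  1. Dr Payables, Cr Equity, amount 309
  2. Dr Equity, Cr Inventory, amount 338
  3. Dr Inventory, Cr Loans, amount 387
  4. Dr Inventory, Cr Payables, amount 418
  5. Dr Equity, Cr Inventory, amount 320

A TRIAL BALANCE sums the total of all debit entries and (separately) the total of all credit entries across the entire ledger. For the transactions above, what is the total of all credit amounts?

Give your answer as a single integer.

Answer: 1772

Derivation:
Txn 1: credit+=309
Txn 2: credit+=338
Txn 3: credit+=387
Txn 4: credit+=418
Txn 5: credit+=320
Total credits = 1772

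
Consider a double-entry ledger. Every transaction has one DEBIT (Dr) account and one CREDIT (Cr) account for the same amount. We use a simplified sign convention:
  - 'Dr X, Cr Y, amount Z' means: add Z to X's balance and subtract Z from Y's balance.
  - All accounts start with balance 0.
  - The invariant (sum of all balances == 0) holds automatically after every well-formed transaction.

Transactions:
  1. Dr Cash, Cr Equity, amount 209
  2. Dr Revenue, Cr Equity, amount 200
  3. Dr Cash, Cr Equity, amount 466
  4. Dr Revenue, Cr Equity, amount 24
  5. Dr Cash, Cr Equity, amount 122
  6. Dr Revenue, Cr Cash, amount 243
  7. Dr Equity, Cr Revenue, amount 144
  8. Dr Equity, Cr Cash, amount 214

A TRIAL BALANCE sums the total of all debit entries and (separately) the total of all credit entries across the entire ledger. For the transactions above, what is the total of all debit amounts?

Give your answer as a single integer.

Txn 1: debit+=209
Txn 2: debit+=200
Txn 3: debit+=466
Txn 4: debit+=24
Txn 5: debit+=122
Txn 6: debit+=243
Txn 7: debit+=144
Txn 8: debit+=214
Total debits = 1622

Answer: 1622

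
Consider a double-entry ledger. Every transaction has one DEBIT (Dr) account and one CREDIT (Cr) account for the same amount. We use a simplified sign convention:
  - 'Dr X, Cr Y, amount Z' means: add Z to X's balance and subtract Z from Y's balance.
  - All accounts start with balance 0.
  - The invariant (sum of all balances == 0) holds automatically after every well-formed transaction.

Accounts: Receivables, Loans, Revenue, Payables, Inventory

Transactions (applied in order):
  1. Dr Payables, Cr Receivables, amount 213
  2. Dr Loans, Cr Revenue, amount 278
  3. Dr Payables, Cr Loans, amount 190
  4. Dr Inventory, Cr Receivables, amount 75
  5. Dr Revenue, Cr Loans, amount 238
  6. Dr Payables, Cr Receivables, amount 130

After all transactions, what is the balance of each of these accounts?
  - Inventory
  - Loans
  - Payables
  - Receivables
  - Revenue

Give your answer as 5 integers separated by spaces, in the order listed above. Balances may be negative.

Answer: 75 -150 533 -418 -40

Derivation:
After txn 1 (Dr Payables, Cr Receivables, amount 213): Payables=213 Receivables=-213
After txn 2 (Dr Loans, Cr Revenue, amount 278): Loans=278 Payables=213 Receivables=-213 Revenue=-278
After txn 3 (Dr Payables, Cr Loans, amount 190): Loans=88 Payables=403 Receivables=-213 Revenue=-278
After txn 4 (Dr Inventory, Cr Receivables, amount 75): Inventory=75 Loans=88 Payables=403 Receivables=-288 Revenue=-278
After txn 5 (Dr Revenue, Cr Loans, amount 238): Inventory=75 Loans=-150 Payables=403 Receivables=-288 Revenue=-40
After txn 6 (Dr Payables, Cr Receivables, amount 130): Inventory=75 Loans=-150 Payables=533 Receivables=-418 Revenue=-40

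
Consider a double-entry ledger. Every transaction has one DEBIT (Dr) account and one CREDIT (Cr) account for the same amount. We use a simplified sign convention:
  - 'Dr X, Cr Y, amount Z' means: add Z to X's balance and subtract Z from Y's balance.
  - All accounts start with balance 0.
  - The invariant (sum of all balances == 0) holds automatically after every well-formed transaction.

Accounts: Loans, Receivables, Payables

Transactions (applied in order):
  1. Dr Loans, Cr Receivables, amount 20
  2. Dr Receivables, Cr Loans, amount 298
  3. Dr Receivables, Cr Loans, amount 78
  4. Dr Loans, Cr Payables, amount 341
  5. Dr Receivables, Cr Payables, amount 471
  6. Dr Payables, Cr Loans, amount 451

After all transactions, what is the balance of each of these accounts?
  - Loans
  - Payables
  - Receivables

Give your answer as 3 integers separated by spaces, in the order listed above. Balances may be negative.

Answer: -466 -361 827

Derivation:
After txn 1 (Dr Loans, Cr Receivables, amount 20): Loans=20 Receivables=-20
After txn 2 (Dr Receivables, Cr Loans, amount 298): Loans=-278 Receivables=278
After txn 3 (Dr Receivables, Cr Loans, amount 78): Loans=-356 Receivables=356
After txn 4 (Dr Loans, Cr Payables, amount 341): Loans=-15 Payables=-341 Receivables=356
After txn 5 (Dr Receivables, Cr Payables, amount 471): Loans=-15 Payables=-812 Receivables=827
After txn 6 (Dr Payables, Cr Loans, amount 451): Loans=-466 Payables=-361 Receivables=827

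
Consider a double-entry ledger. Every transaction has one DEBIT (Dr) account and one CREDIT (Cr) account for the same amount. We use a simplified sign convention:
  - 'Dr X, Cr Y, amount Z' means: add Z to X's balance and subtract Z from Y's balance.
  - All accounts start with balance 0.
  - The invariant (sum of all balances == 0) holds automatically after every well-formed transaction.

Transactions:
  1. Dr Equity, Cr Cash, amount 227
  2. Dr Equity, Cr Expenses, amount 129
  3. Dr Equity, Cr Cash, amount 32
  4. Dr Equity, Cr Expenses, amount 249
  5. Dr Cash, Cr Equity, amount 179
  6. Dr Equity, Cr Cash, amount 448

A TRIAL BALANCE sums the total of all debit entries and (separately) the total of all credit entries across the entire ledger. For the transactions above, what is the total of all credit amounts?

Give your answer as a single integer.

Answer: 1264

Derivation:
Txn 1: credit+=227
Txn 2: credit+=129
Txn 3: credit+=32
Txn 4: credit+=249
Txn 5: credit+=179
Txn 6: credit+=448
Total credits = 1264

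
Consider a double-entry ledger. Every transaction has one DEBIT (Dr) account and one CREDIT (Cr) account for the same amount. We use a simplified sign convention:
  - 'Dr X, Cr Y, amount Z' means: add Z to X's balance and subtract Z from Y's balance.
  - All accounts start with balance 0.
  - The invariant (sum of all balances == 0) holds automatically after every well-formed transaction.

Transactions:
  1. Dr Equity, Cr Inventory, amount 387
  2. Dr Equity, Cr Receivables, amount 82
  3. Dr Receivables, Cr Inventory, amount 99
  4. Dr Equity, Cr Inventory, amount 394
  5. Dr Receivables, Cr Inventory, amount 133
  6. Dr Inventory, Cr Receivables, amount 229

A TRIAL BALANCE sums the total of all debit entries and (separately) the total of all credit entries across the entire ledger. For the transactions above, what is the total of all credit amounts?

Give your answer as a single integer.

Answer: 1324

Derivation:
Txn 1: credit+=387
Txn 2: credit+=82
Txn 3: credit+=99
Txn 4: credit+=394
Txn 5: credit+=133
Txn 6: credit+=229
Total credits = 1324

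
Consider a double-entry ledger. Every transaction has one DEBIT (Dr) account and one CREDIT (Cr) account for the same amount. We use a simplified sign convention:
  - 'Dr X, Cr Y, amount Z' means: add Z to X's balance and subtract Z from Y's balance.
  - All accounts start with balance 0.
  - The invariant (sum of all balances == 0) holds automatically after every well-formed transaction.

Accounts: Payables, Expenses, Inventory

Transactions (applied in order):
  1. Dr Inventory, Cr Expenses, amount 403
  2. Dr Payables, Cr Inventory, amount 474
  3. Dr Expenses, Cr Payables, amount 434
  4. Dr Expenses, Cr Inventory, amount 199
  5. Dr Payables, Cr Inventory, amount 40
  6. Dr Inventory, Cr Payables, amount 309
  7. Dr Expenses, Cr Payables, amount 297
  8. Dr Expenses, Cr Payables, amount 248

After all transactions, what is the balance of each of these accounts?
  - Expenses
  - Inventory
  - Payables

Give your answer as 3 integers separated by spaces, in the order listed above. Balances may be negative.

After txn 1 (Dr Inventory, Cr Expenses, amount 403): Expenses=-403 Inventory=403
After txn 2 (Dr Payables, Cr Inventory, amount 474): Expenses=-403 Inventory=-71 Payables=474
After txn 3 (Dr Expenses, Cr Payables, amount 434): Expenses=31 Inventory=-71 Payables=40
After txn 4 (Dr Expenses, Cr Inventory, amount 199): Expenses=230 Inventory=-270 Payables=40
After txn 5 (Dr Payables, Cr Inventory, amount 40): Expenses=230 Inventory=-310 Payables=80
After txn 6 (Dr Inventory, Cr Payables, amount 309): Expenses=230 Inventory=-1 Payables=-229
After txn 7 (Dr Expenses, Cr Payables, amount 297): Expenses=527 Inventory=-1 Payables=-526
After txn 8 (Dr Expenses, Cr Payables, amount 248): Expenses=775 Inventory=-1 Payables=-774

Answer: 775 -1 -774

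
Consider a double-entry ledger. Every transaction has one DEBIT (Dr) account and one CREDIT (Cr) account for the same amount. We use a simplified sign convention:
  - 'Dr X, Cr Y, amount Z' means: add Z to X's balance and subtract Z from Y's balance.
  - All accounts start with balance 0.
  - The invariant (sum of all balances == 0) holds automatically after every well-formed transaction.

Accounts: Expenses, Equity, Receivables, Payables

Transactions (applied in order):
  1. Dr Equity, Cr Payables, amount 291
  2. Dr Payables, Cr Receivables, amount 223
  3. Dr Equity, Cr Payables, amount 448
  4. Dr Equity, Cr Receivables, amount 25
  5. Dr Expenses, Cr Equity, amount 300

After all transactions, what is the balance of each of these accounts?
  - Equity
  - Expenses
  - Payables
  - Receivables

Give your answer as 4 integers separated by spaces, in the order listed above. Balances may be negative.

After txn 1 (Dr Equity, Cr Payables, amount 291): Equity=291 Payables=-291
After txn 2 (Dr Payables, Cr Receivables, amount 223): Equity=291 Payables=-68 Receivables=-223
After txn 3 (Dr Equity, Cr Payables, amount 448): Equity=739 Payables=-516 Receivables=-223
After txn 4 (Dr Equity, Cr Receivables, amount 25): Equity=764 Payables=-516 Receivables=-248
After txn 5 (Dr Expenses, Cr Equity, amount 300): Equity=464 Expenses=300 Payables=-516 Receivables=-248

Answer: 464 300 -516 -248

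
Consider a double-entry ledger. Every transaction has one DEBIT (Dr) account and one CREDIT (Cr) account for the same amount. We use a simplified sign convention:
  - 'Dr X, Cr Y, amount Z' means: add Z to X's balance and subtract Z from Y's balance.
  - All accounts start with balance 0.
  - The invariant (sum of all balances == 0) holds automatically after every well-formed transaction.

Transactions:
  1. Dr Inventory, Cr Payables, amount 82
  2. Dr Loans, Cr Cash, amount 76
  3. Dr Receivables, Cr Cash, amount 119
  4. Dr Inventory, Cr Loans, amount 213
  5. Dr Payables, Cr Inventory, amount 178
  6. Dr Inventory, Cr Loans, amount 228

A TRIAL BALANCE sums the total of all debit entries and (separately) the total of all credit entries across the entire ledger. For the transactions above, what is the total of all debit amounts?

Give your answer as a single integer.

Answer: 896

Derivation:
Txn 1: debit+=82
Txn 2: debit+=76
Txn 3: debit+=119
Txn 4: debit+=213
Txn 5: debit+=178
Txn 6: debit+=228
Total debits = 896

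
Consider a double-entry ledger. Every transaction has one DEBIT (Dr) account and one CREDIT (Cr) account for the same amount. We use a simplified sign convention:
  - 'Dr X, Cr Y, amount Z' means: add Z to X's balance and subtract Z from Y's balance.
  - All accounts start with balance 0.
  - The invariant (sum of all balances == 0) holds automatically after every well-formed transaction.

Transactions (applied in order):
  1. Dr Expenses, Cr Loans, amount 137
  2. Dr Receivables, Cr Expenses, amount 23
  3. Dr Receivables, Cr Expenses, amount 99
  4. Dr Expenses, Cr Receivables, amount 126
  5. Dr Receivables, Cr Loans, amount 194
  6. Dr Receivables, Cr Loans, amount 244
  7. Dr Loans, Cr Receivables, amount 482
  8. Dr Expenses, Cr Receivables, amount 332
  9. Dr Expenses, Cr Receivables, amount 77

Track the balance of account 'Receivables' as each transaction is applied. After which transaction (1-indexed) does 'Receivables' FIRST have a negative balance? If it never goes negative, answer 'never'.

Answer: 4

Derivation:
After txn 1: Receivables=0
After txn 2: Receivables=23
After txn 3: Receivables=122
After txn 4: Receivables=-4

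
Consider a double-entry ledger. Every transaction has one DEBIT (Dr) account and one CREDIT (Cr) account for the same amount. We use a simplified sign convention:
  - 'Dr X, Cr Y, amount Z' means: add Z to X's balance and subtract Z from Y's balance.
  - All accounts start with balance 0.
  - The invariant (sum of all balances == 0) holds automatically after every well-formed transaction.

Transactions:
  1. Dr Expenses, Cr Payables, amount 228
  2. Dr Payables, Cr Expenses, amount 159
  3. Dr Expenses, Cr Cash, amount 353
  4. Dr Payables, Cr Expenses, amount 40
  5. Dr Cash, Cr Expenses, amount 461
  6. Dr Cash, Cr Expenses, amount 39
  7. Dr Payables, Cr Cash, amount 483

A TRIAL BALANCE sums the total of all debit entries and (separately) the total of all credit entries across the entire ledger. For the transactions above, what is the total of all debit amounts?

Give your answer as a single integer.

Answer: 1763

Derivation:
Txn 1: debit+=228
Txn 2: debit+=159
Txn 3: debit+=353
Txn 4: debit+=40
Txn 5: debit+=461
Txn 6: debit+=39
Txn 7: debit+=483
Total debits = 1763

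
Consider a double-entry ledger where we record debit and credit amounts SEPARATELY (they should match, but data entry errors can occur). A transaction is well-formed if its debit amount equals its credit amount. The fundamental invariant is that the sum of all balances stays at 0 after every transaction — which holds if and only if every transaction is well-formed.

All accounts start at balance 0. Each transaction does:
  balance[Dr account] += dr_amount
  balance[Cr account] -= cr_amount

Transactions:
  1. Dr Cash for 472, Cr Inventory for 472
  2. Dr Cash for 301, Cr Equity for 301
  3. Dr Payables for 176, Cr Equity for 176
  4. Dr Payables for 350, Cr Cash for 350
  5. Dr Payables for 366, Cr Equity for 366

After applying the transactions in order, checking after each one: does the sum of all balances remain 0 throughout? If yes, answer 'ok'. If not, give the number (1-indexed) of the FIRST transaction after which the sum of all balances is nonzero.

Answer: ok

Derivation:
After txn 1: dr=472 cr=472 sum_balances=0
After txn 2: dr=301 cr=301 sum_balances=0
After txn 3: dr=176 cr=176 sum_balances=0
After txn 4: dr=350 cr=350 sum_balances=0
After txn 5: dr=366 cr=366 sum_balances=0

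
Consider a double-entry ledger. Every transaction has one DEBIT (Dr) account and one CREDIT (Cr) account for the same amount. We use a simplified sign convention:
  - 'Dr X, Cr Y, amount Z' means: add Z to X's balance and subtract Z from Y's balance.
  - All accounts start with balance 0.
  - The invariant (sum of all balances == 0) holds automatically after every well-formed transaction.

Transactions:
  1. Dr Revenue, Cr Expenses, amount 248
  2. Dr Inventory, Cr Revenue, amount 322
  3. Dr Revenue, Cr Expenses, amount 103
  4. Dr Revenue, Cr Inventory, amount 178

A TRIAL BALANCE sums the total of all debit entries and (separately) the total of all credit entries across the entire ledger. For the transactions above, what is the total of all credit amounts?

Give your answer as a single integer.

Answer: 851

Derivation:
Txn 1: credit+=248
Txn 2: credit+=322
Txn 3: credit+=103
Txn 4: credit+=178
Total credits = 851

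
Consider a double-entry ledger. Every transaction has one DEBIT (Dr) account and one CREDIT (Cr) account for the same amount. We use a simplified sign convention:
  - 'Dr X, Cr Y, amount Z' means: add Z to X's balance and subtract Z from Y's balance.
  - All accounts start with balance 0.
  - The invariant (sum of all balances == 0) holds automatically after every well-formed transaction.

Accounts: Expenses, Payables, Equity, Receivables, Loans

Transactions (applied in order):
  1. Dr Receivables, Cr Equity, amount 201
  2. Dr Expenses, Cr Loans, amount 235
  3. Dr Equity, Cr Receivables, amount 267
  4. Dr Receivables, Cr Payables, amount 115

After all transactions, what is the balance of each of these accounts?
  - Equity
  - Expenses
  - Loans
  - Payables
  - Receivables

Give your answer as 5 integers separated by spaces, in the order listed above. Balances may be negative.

Answer: 66 235 -235 -115 49

Derivation:
After txn 1 (Dr Receivables, Cr Equity, amount 201): Equity=-201 Receivables=201
After txn 2 (Dr Expenses, Cr Loans, amount 235): Equity=-201 Expenses=235 Loans=-235 Receivables=201
After txn 3 (Dr Equity, Cr Receivables, amount 267): Equity=66 Expenses=235 Loans=-235 Receivables=-66
After txn 4 (Dr Receivables, Cr Payables, amount 115): Equity=66 Expenses=235 Loans=-235 Payables=-115 Receivables=49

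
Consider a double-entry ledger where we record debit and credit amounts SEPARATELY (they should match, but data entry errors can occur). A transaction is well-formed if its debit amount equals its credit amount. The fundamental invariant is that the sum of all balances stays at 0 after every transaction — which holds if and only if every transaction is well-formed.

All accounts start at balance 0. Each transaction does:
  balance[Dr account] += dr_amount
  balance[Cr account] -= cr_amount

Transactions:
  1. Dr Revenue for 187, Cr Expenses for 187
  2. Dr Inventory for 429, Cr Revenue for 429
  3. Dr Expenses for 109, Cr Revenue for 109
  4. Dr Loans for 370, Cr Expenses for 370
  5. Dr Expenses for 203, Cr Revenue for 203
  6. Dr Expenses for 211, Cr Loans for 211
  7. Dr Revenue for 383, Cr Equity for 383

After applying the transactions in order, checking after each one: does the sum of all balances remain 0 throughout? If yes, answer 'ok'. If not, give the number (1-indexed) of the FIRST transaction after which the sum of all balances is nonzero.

Answer: ok

Derivation:
After txn 1: dr=187 cr=187 sum_balances=0
After txn 2: dr=429 cr=429 sum_balances=0
After txn 3: dr=109 cr=109 sum_balances=0
After txn 4: dr=370 cr=370 sum_balances=0
After txn 5: dr=203 cr=203 sum_balances=0
After txn 6: dr=211 cr=211 sum_balances=0
After txn 7: dr=383 cr=383 sum_balances=0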